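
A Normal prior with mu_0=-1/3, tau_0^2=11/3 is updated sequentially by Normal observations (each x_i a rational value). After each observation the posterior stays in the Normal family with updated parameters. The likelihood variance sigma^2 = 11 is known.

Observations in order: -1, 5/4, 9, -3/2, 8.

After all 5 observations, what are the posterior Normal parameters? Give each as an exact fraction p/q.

obs 1: x=-1 → posterior Normal(-1/2, 11/4)
obs 2: x=5/4 → posterior Normal(-3/20, 11/5)
obs 3: x=9 → posterior Normal(11/8, 11/6)
obs 4: x=-3/2 → posterior Normal(27/28, 11/7)
obs 5: x=8 → posterior Normal(59/32, 11/8)

mu_0=59/32, tau_0^2=11/8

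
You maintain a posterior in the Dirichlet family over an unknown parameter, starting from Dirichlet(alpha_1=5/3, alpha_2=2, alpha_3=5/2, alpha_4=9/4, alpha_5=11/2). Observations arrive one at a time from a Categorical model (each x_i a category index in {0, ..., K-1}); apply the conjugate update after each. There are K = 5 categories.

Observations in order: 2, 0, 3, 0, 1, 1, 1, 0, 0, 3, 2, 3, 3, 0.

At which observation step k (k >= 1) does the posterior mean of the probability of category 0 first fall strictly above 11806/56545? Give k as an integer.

obs 1: x=2 → posterior Dirichlet(5/3, 2, 7/2, 9/4, 11/2)
obs 2: x=0 → posterior Dirichlet(8/3, 2, 7/2, 9/4, 11/2)
obs 3: x=3 → posterior Dirichlet(8/3, 2, 7/2, 13/4, 11/2)
obs 4: x=0 → posterior Dirichlet(11/3, 2, 7/2, 13/4, 11/2)
obs 5: x=1 → posterior Dirichlet(11/3, 3, 7/2, 13/4, 11/2)
obs 6: x=1 → posterior Dirichlet(11/3, 4, 7/2, 13/4, 11/2)
obs 7: x=1 → posterior Dirichlet(11/3, 5, 7/2, 13/4, 11/2)
obs 8: x=0 → posterior Dirichlet(14/3, 5, 7/2, 13/4, 11/2)
obs 9: x=0 → posterior Dirichlet(17/3, 5, 7/2, 13/4, 11/2)
obs 10: x=3 → posterior Dirichlet(17/3, 5, 7/2, 17/4, 11/2)
obs 11: x=2 → posterior Dirichlet(17/3, 5, 9/2, 17/4, 11/2)
obs 12: x=3 → posterior Dirichlet(17/3, 5, 9/2, 21/4, 11/2)
obs 13: x=3 → posterior Dirichlet(17/3, 5, 9/2, 25/4, 11/2)
obs 14: x=0 → posterior Dirichlet(20/3, 5, 9/2, 25/4, 11/2)

k = 8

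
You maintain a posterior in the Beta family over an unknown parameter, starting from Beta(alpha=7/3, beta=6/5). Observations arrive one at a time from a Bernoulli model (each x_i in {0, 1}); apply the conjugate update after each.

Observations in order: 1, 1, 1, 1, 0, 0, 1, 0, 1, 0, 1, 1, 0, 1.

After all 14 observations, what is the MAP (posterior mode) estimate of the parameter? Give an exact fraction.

155/233

obs 1: x=1 → posterior Beta(10/3, 6/5)
obs 2: x=1 → posterior Beta(13/3, 6/5)
obs 3: x=1 → posterior Beta(16/3, 6/5)
obs 4: x=1 → posterior Beta(19/3, 6/5)
obs 5: x=0 → posterior Beta(19/3, 11/5)
obs 6: x=0 → posterior Beta(19/3, 16/5)
obs 7: x=1 → posterior Beta(22/3, 16/5)
obs 8: x=0 → posterior Beta(22/3, 21/5)
obs 9: x=1 → posterior Beta(25/3, 21/5)
obs 10: x=0 → posterior Beta(25/3, 26/5)
obs 11: x=1 → posterior Beta(28/3, 26/5)
obs 12: x=1 → posterior Beta(31/3, 26/5)
obs 13: x=0 → posterior Beta(31/3, 31/5)
obs 14: x=1 → posterior Beta(34/3, 31/5)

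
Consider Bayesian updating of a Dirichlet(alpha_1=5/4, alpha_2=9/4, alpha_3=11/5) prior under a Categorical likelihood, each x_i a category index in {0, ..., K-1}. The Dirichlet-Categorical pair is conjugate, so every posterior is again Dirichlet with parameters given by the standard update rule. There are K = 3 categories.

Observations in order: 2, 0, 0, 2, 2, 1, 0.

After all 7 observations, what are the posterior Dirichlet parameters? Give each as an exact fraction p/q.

alpha_1=17/4, alpha_2=13/4, alpha_3=26/5

obs 1: x=2 → posterior Dirichlet(5/4, 9/4, 16/5)
obs 2: x=0 → posterior Dirichlet(9/4, 9/4, 16/5)
obs 3: x=0 → posterior Dirichlet(13/4, 9/4, 16/5)
obs 4: x=2 → posterior Dirichlet(13/4, 9/4, 21/5)
obs 5: x=2 → posterior Dirichlet(13/4, 9/4, 26/5)
obs 6: x=1 → posterior Dirichlet(13/4, 13/4, 26/5)
obs 7: x=0 → posterior Dirichlet(17/4, 13/4, 26/5)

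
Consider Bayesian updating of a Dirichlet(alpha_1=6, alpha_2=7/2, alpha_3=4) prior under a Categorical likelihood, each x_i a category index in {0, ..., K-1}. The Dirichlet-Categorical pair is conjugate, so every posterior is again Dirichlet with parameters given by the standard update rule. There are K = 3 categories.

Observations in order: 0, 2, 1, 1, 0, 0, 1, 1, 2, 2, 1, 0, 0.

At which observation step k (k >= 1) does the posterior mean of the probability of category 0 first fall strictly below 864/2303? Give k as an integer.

k = 11

obs 1: x=0 → posterior Dirichlet(7, 7/2, 4)
obs 2: x=2 → posterior Dirichlet(7, 7/2, 5)
obs 3: x=1 → posterior Dirichlet(7, 9/2, 5)
obs 4: x=1 → posterior Dirichlet(7, 11/2, 5)
obs 5: x=0 → posterior Dirichlet(8, 11/2, 5)
obs 6: x=0 → posterior Dirichlet(9, 11/2, 5)
obs 7: x=1 → posterior Dirichlet(9, 13/2, 5)
obs 8: x=1 → posterior Dirichlet(9, 15/2, 5)
obs 9: x=2 → posterior Dirichlet(9, 15/2, 6)
obs 10: x=2 → posterior Dirichlet(9, 15/2, 7)
obs 11: x=1 → posterior Dirichlet(9, 17/2, 7)
obs 12: x=0 → posterior Dirichlet(10, 17/2, 7)
obs 13: x=0 → posterior Dirichlet(11, 17/2, 7)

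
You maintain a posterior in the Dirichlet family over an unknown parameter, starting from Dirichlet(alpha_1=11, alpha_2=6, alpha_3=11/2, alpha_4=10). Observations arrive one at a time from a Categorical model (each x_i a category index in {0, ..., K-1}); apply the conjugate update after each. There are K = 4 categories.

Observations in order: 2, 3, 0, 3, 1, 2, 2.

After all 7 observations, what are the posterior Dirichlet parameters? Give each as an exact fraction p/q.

alpha_1=12, alpha_2=7, alpha_3=17/2, alpha_4=12

obs 1: x=2 → posterior Dirichlet(11, 6, 13/2, 10)
obs 2: x=3 → posterior Dirichlet(11, 6, 13/2, 11)
obs 3: x=0 → posterior Dirichlet(12, 6, 13/2, 11)
obs 4: x=3 → posterior Dirichlet(12, 6, 13/2, 12)
obs 5: x=1 → posterior Dirichlet(12, 7, 13/2, 12)
obs 6: x=2 → posterior Dirichlet(12, 7, 15/2, 12)
obs 7: x=2 → posterior Dirichlet(12, 7, 17/2, 12)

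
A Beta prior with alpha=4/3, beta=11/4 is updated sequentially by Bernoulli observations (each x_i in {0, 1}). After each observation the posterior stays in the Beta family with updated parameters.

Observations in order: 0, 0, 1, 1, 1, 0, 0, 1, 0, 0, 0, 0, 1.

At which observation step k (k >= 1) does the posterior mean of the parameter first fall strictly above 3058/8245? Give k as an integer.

obs 1: x=0 → posterior Beta(4/3, 15/4)
obs 2: x=0 → posterior Beta(4/3, 19/4)
obs 3: x=1 → posterior Beta(7/3, 19/4)
obs 4: x=1 → posterior Beta(10/3, 19/4)
obs 5: x=1 → posterior Beta(13/3, 19/4)
obs 6: x=0 → posterior Beta(13/3, 23/4)
obs 7: x=0 → posterior Beta(13/3, 27/4)
obs 8: x=1 → posterior Beta(16/3, 27/4)
obs 9: x=0 → posterior Beta(16/3, 31/4)
obs 10: x=0 → posterior Beta(16/3, 35/4)
obs 11: x=0 → posterior Beta(16/3, 39/4)
obs 12: x=0 → posterior Beta(16/3, 43/4)
obs 13: x=1 → posterior Beta(19/3, 43/4)

k = 4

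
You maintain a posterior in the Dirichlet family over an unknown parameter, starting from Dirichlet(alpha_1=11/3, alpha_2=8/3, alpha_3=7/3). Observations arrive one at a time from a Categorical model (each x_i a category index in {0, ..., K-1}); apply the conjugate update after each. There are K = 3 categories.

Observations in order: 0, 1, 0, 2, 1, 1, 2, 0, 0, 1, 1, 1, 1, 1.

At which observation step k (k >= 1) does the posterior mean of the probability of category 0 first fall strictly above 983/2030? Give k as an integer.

obs 1: x=0 → posterior Dirichlet(14/3, 8/3, 7/3)
obs 2: x=1 → posterior Dirichlet(14/3, 11/3, 7/3)
obs 3: x=0 → posterior Dirichlet(17/3, 11/3, 7/3)
obs 4: x=2 → posterior Dirichlet(17/3, 11/3, 10/3)
obs 5: x=1 → posterior Dirichlet(17/3, 14/3, 10/3)
obs 6: x=1 → posterior Dirichlet(17/3, 17/3, 10/3)
obs 7: x=2 → posterior Dirichlet(17/3, 17/3, 13/3)
obs 8: x=0 → posterior Dirichlet(20/3, 17/3, 13/3)
obs 9: x=0 → posterior Dirichlet(23/3, 17/3, 13/3)
obs 10: x=1 → posterior Dirichlet(23/3, 20/3, 13/3)
obs 11: x=1 → posterior Dirichlet(23/3, 23/3, 13/3)
obs 12: x=1 → posterior Dirichlet(23/3, 26/3, 13/3)
obs 13: x=1 → posterior Dirichlet(23/3, 29/3, 13/3)
obs 14: x=1 → posterior Dirichlet(23/3, 32/3, 13/3)

k = 3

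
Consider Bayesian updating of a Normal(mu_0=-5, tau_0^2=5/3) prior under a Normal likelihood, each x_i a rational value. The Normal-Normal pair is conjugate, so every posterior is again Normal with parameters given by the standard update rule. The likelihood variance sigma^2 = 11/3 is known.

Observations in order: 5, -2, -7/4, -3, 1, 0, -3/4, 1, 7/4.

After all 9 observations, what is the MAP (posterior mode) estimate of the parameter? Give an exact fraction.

-195/224

obs 1: x=5 → posterior Normal(-15/8, 55/48)
obs 2: x=-2 → posterior Normal(-40/21, 55/63)
obs 3: x=-7/4 → posterior Normal(-15/8, 55/78)
obs 4: x=-3 → posterior Normal(-255/124, 55/93)
obs 5: x=1 → posterior Normal(-235/144, 55/108)
obs 6: x=0 → posterior Normal(-235/164, 55/123)
obs 7: x=-3/4 → posterior Normal(-125/92, 55/138)
obs 8: x=1 → posterior Normal(-115/102, 55/153)
obs 9: x=7/4 → posterior Normal(-195/224, 55/168)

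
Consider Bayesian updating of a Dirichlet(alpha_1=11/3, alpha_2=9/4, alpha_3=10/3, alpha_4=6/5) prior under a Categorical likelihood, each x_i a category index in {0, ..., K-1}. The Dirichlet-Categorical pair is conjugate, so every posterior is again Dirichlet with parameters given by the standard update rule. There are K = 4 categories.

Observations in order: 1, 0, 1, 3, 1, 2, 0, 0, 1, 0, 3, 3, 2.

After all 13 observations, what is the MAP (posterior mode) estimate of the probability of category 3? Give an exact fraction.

64/389

obs 1: x=1 → posterior Dirichlet(11/3, 13/4, 10/3, 6/5)
obs 2: x=0 → posterior Dirichlet(14/3, 13/4, 10/3, 6/5)
obs 3: x=1 → posterior Dirichlet(14/3, 17/4, 10/3, 6/5)
obs 4: x=3 → posterior Dirichlet(14/3, 17/4, 10/3, 11/5)
obs 5: x=1 → posterior Dirichlet(14/3, 21/4, 10/3, 11/5)
obs 6: x=2 → posterior Dirichlet(14/3, 21/4, 13/3, 11/5)
obs 7: x=0 → posterior Dirichlet(17/3, 21/4, 13/3, 11/5)
obs 8: x=0 → posterior Dirichlet(20/3, 21/4, 13/3, 11/5)
obs 9: x=1 → posterior Dirichlet(20/3, 25/4, 13/3, 11/5)
obs 10: x=0 → posterior Dirichlet(23/3, 25/4, 13/3, 11/5)
obs 11: x=3 → posterior Dirichlet(23/3, 25/4, 13/3, 16/5)
obs 12: x=3 → posterior Dirichlet(23/3, 25/4, 13/3, 21/5)
obs 13: x=2 → posterior Dirichlet(23/3, 25/4, 16/3, 21/5)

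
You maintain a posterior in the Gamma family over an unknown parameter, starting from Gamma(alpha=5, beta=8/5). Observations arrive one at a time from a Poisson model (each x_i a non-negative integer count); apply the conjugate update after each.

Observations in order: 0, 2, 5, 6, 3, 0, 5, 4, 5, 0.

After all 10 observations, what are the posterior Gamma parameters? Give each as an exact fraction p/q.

alpha=35, beta=58/5

obs 1: x=0 → posterior Gamma(5, 13/5)
obs 2: x=2 → posterior Gamma(7, 18/5)
obs 3: x=5 → posterior Gamma(12, 23/5)
obs 4: x=6 → posterior Gamma(18, 28/5)
obs 5: x=3 → posterior Gamma(21, 33/5)
obs 6: x=0 → posterior Gamma(21, 38/5)
obs 7: x=5 → posterior Gamma(26, 43/5)
obs 8: x=4 → posterior Gamma(30, 48/5)
obs 9: x=5 → posterior Gamma(35, 53/5)
obs 10: x=0 → posterior Gamma(35, 58/5)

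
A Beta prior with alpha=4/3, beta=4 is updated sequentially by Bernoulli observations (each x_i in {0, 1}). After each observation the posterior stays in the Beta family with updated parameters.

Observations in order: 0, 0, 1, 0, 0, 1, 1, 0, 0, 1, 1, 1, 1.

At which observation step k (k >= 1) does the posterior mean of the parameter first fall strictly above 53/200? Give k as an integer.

obs 1: x=0 → posterior Beta(4/3, 5)
obs 2: x=0 → posterior Beta(4/3, 6)
obs 3: x=1 → posterior Beta(7/3, 6)
obs 4: x=0 → posterior Beta(7/3, 7)
obs 5: x=0 → posterior Beta(7/3, 8)
obs 6: x=1 → posterior Beta(10/3, 8)
obs 7: x=1 → posterior Beta(13/3, 8)
obs 8: x=0 → posterior Beta(13/3, 9)
obs 9: x=0 → posterior Beta(13/3, 10)
obs 10: x=1 → posterior Beta(16/3, 10)
obs 11: x=1 → posterior Beta(19/3, 10)
obs 12: x=1 → posterior Beta(22/3, 10)
obs 13: x=1 → posterior Beta(25/3, 10)

k = 3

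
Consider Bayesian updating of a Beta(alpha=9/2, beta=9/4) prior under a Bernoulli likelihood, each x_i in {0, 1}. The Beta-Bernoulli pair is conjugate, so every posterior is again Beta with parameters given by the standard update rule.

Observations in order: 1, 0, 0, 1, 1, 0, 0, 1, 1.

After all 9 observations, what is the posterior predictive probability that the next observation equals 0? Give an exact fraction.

25/63

obs 1: x=1 → posterior Beta(11/2, 9/4)
obs 2: x=0 → posterior Beta(11/2, 13/4)
obs 3: x=0 → posterior Beta(11/2, 17/4)
obs 4: x=1 → posterior Beta(13/2, 17/4)
obs 5: x=1 → posterior Beta(15/2, 17/4)
obs 6: x=0 → posterior Beta(15/2, 21/4)
obs 7: x=0 → posterior Beta(15/2, 25/4)
obs 8: x=1 → posterior Beta(17/2, 25/4)
obs 9: x=1 → posterior Beta(19/2, 25/4)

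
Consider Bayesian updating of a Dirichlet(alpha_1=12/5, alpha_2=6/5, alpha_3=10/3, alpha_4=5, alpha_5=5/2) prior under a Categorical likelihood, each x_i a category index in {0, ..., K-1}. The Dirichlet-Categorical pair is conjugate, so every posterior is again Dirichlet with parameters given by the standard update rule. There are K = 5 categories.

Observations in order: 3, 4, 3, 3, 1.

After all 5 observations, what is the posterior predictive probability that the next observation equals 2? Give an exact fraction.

obs 1: x=3 → posterior Dirichlet(12/5, 6/5, 10/3, 6, 5/2)
obs 2: x=4 → posterior Dirichlet(12/5, 6/5, 10/3, 6, 7/2)
obs 3: x=3 → posterior Dirichlet(12/5, 6/5, 10/3, 7, 7/2)
obs 4: x=3 → posterior Dirichlet(12/5, 6/5, 10/3, 8, 7/2)
obs 5: x=1 → posterior Dirichlet(12/5, 11/5, 10/3, 8, 7/2)

100/583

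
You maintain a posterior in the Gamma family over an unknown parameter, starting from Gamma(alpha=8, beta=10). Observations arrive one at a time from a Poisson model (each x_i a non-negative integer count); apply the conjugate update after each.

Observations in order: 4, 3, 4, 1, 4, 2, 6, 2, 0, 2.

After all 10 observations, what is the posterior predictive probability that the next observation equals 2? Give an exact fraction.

5085241278464000000000000000000000000000000000000/19502518136540276291680885394440966999238284063329

obs 1: x=4 → posterior Gamma(12, 11)
obs 2: x=3 → posterior Gamma(15, 12)
obs 3: x=4 → posterior Gamma(19, 13)
obs 4: x=1 → posterior Gamma(20, 14)
obs 5: x=4 → posterior Gamma(24, 15)
obs 6: x=2 → posterior Gamma(26, 16)
obs 7: x=6 → posterior Gamma(32, 17)
obs 8: x=2 → posterior Gamma(34, 18)
obs 9: x=0 → posterior Gamma(34, 19)
obs 10: x=2 → posterior Gamma(36, 20)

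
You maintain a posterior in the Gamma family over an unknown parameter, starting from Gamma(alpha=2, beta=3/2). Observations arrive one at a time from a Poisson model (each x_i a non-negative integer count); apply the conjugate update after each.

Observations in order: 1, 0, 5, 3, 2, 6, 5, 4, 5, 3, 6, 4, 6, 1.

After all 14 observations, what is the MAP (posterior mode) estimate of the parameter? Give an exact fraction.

obs 1: x=1 → posterior Gamma(3, 5/2)
obs 2: x=0 → posterior Gamma(3, 7/2)
obs 3: x=5 → posterior Gamma(8, 9/2)
obs 4: x=3 → posterior Gamma(11, 11/2)
obs 5: x=2 → posterior Gamma(13, 13/2)
obs 6: x=6 → posterior Gamma(19, 15/2)
obs 7: x=5 → posterior Gamma(24, 17/2)
obs 8: x=4 → posterior Gamma(28, 19/2)
obs 9: x=5 → posterior Gamma(33, 21/2)
obs 10: x=3 → posterior Gamma(36, 23/2)
obs 11: x=6 → posterior Gamma(42, 25/2)
obs 12: x=4 → posterior Gamma(46, 27/2)
obs 13: x=6 → posterior Gamma(52, 29/2)
obs 14: x=1 → posterior Gamma(53, 31/2)

104/31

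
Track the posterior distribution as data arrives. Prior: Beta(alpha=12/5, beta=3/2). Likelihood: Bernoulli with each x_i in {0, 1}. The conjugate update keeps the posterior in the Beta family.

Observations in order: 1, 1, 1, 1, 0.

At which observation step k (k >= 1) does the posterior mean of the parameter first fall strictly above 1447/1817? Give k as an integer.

obs 1: x=1 → posterior Beta(17/5, 3/2)
obs 2: x=1 → posterior Beta(22/5, 3/2)
obs 3: x=1 → posterior Beta(27/5, 3/2)
obs 4: x=1 → posterior Beta(32/5, 3/2)
obs 5: x=0 → posterior Beta(32/5, 5/2)

k = 4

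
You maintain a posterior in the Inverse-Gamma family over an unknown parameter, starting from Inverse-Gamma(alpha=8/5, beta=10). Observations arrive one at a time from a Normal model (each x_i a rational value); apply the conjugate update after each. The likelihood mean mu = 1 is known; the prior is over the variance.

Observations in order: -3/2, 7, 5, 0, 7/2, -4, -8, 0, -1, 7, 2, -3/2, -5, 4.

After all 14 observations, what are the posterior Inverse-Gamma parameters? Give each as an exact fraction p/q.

alpha=43/5, beta=1139/8

obs 1: x=-3/2 → posterior Inverse-Gamma(21/10, 105/8)
obs 2: x=7 → posterior Inverse-Gamma(13/5, 249/8)
obs 3: x=5 → posterior Inverse-Gamma(31/10, 313/8)
obs 4: x=0 → posterior Inverse-Gamma(18/5, 317/8)
obs 5: x=7/2 → posterior Inverse-Gamma(41/10, 171/4)
obs 6: x=-4 → posterior Inverse-Gamma(23/5, 221/4)
obs 7: x=-8 → posterior Inverse-Gamma(51/10, 383/4)
obs 8: x=0 → posterior Inverse-Gamma(28/5, 385/4)
obs 9: x=-1 → posterior Inverse-Gamma(61/10, 393/4)
obs 10: x=7 → posterior Inverse-Gamma(33/5, 465/4)
obs 11: x=2 → posterior Inverse-Gamma(71/10, 467/4)
obs 12: x=-3/2 → posterior Inverse-Gamma(38/5, 959/8)
obs 13: x=-5 → posterior Inverse-Gamma(81/10, 1103/8)
obs 14: x=4 → posterior Inverse-Gamma(43/5, 1139/8)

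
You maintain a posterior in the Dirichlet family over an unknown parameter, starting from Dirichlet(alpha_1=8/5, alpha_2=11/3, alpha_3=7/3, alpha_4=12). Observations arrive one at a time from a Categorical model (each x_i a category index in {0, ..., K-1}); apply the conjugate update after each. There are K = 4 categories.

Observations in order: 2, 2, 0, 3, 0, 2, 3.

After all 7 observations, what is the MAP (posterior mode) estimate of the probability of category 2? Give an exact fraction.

65/339

obs 1: x=2 → posterior Dirichlet(8/5, 11/3, 10/3, 12)
obs 2: x=2 → posterior Dirichlet(8/5, 11/3, 13/3, 12)
obs 3: x=0 → posterior Dirichlet(13/5, 11/3, 13/3, 12)
obs 4: x=3 → posterior Dirichlet(13/5, 11/3, 13/3, 13)
obs 5: x=0 → posterior Dirichlet(18/5, 11/3, 13/3, 13)
obs 6: x=2 → posterior Dirichlet(18/5, 11/3, 16/3, 13)
obs 7: x=3 → posterior Dirichlet(18/5, 11/3, 16/3, 14)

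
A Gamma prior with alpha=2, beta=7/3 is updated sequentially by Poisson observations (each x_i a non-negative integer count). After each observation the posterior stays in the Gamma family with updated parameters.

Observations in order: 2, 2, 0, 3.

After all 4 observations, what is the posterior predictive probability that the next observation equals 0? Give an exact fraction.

obs 1: x=2 → posterior Gamma(4, 10/3)
obs 2: x=2 → posterior Gamma(6, 13/3)
obs 3: x=0 → posterior Gamma(6, 16/3)
obs 4: x=3 → posterior Gamma(9, 19/3)

322687697779/1207269217792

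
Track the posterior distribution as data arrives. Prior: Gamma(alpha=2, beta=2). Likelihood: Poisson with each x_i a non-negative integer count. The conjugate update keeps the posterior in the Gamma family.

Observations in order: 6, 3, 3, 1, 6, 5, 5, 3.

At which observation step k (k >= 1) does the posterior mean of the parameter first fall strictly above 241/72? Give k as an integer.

obs 1: x=6 → posterior Gamma(8, 3)
obs 2: x=3 → posterior Gamma(11, 4)
obs 3: x=3 → posterior Gamma(14, 5)
obs 4: x=1 → posterior Gamma(15, 6)
obs 5: x=6 → posterior Gamma(21, 7)
obs 6: x=5 → posterior Gamma(26, 8)
obs 7: x=5 → posterior Gamma(31, 9)
obs 8: x=3 → posterior Gamma(34, 10)

k = 7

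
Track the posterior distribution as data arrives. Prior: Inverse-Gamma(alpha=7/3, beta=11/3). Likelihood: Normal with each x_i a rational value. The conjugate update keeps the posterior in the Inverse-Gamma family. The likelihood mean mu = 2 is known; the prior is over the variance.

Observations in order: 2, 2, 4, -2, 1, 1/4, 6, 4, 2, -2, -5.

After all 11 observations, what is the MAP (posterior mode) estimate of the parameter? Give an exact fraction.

obs 1: x=2 → posterior Inverse-Gamma(17/6, 11/3)
obs 2: x=2 → posterior Inverse-Gamma(10/3, 11/3)
obs 3: x=4 → posterior Inverse-Gamma(23/6, 17/3)
obs 4: x=-2 → posterior Inverse-Gamma(13/3, 41/3)
obs 5: x=1 → posterior Inverse-Gamma(29/6, 85/6)
obs 6: x=1/4 → posterior Inverse-Gamma(16/3, 1507/96)
obs 7: x=6 → posterior Inverse-Gamma(35/6, 2275/96)
obs 8: x=4 → posterior Inverse-Gamma(19/3, 2467/96)
obs 9: x=2 → posterior Inverse-Gamma(41/6, 2467/96)
obs 10: x=-2 → posterior Inverse-Gamma(22/3, 3235/96)
obs 11: x=-5 → posterior Inverse-Gamma(47/6, 5587/96)

5587/848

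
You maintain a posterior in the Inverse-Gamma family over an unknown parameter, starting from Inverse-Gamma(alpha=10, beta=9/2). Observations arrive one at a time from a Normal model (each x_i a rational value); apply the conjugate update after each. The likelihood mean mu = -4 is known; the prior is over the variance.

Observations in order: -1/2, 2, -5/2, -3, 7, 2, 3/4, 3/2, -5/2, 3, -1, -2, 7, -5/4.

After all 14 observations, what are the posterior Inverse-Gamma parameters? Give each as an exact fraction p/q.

obs 1: x=-1/2 → posterior Inverse-Gamma(21/2, 85/8)
obs 2: x=2 → posterior Inverse-Gamma(11, 229/8)
obs 3: x=-5/2 → posterior Inverse-Gamma(23/2, 119/4)
obs 4: x=-3 → posterior Inverse-Gamma(12, 121/4)
obs 5: x=7 → posterior Inverse-Gamma(25/2, 363/4)
obs 6: x=2 → posterior Inverse-Gamma(13, 435/4)
obs 7: x=3/4 → posterior Inverse-Gamma(27/2, 3841/32)
obs 8: x=3/2 → posterior Inverse-Gamma(14, 4325/32)
obs 9: x=-5/2 → posterior Inverse-Gamma(29/2, 4361/32)
obs 10: x=3 → posterior Inverse-Gamma(15, 5145/32)
obs 11: x=-1 → posterior Inverse-Gamma(31/2, 5289/32)
obs 12: x=-2 → posterior Inverse-Gamma(16, 5353/32)
obs 13: x=7 → posterior Inverse-Gamma(33/2, 7289/32)
obs 14: x=-5/4 → posterior Inverse-Gamma(17, 3705/16)

alpha=17, beta=3705/16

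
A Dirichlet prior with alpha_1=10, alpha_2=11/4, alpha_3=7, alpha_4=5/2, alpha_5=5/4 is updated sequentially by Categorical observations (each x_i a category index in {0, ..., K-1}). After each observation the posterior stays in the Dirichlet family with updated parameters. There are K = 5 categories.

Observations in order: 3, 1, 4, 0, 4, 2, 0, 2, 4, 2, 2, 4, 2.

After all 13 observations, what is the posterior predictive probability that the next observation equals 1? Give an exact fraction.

obs 1: x=3 → posterior Dirichlet(10, 11/4, 7, 7/2, 5/4)
obs 2: x=1 → posterior Dirichlet(10, 15/4, 7, 7/2, 5/4)
obs 3: x=4 → posterior Dirichlet(10, 15/4, 7, 7/2, 9/4)
obs 4: x=0 → posterior Dirichlet(11, 15/4, 7, 7/2, 9/4)
obs 5: x=4 → posterior Dirichlet(11, 15/4, 7, 7/2, 13/4)
obs 6: x=2 → posterior Dirichlet(11, 15/4, 8, 7/2, 13/4)
obs 7: x=0 → posterior Dirichlet(12, 15/4, 8, 7/2, 13/4)
obs 8: x=2 → posterior Dirichlet(12, 15/4, 9, 7/2, 13/4)
obs 9: x=4 → posterior Dirichlet(12, 15/4, 9, 7/2, 17/4)
obs 10: x=2 → posterior Dirichlet(12, 15/4, 10, 7/2, 17/4)
obs 11: x=2 → posterior Dirichlet(12, 15/4, 11, 7/2, 17/4)
obs 12: x=4 → posterior Dirichlet(12, 15/4, 11, 7/2, 21/4)
obs 13: x=2 → posterior Dirichlet(12, 15/4, 12, 7/2, 21/4)

15/146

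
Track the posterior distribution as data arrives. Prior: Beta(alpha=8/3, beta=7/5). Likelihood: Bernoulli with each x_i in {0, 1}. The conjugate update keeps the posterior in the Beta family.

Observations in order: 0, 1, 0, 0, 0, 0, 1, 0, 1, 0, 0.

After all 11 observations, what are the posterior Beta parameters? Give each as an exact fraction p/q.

obs 1: x=0 → posterior Beta(8/3, 12/5)
obs 2: x=1 → posterior Beta(11/3, 12/5)
obs 3: x=0 → posterior Beta(11/3, 17/5)
obs 4: x=0 → posterior Beta(11/3, 22/5)
obs 5: x=0 → posterior Beta(11/3, 27/5)
obs 6: x=0 → posterior Beta(11/3, 32/5)
obs 7: x=1 → posterior Beta(14/3, 32/5)
obs 8: x=0 → posterior Beta(14/3, 37/5)
obs 9: x=1 → posterior Beta(17/3, 37/5)
obs 10: x=0 → posterior Beta(17/3, 42/5)
obs 11: x=0 → posterior Beta(17/3, 47/5)

alpha=17/3, beta=47/5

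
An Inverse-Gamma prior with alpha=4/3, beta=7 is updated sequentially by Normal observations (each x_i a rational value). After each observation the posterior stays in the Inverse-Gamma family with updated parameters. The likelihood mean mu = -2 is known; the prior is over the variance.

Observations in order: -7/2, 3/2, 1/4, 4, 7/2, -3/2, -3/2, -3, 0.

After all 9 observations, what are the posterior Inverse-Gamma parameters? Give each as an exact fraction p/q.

obs 1: x=-7/2 → posterior Inverse-Gamma(11/6, 65/8)
obs 2: x=3/2 → posterior Inverse-Gamma(7/3, 57/4)
obs 3: x=1/4 → posterior Inverse-Gamma(17/6, 537/32)
obs 4: x=4 → posterior Inverse-Gamma(10/3, 1113/32)
obs 5: x=7/2 → posterior Inverse-Gamma(23/6, 1597/32)
obs 6: x=-3/2 → posterior Inverse-Gamma(13/3, 1601/32)
obs 7: x=-3/2 → posterior Inverse-Gamma(29/6, 1605/32)
obs 8: x=-3 → posterior Inverse-Gamma(16/3, 1621/32)
obs 9: x=0 → posterior Inverse-Gamma(35/6, 1685/32)

alpha=35/6, beta=1685/32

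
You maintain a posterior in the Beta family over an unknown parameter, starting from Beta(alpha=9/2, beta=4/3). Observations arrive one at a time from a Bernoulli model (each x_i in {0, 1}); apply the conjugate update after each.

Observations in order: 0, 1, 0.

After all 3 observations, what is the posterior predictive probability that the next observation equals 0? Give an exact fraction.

obs 1: x=0 → posterior Beta(9/2, 7/3)
obs 2: x=1 → posterior Beta(11/2, 7/3)
obs 3: x=0 → posterior Beta(11/2, 10/3)

20/53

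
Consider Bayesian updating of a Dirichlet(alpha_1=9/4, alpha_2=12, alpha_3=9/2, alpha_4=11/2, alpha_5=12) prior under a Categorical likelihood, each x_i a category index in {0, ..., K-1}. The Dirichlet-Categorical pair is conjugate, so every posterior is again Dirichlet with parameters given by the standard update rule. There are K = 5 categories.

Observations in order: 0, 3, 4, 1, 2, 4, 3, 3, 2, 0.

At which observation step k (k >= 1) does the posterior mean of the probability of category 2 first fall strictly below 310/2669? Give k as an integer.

k = 3

obs 1: x=0 → posterior Dirichlet(13/4, 12, 9/2, 11/2, 12)
obs 2: x=3 → posterior Dirichlet(13/4, 12, 9/2, 13/2, 12)
obs 3: x=4 → posterior Dirichlet(13/4, 12, 9/2, 13/2, 13)
obs 4: x=1 → posterior Dirichlet(13/4, 13, 9/2, 13/2, 13)
obs 5: x=2 → posterior Dirichlet(13/4, 13, 11/2, 13/2, 13)
obs 6: x=4 → posterior Dirichlet(13/4, 13, 11/2, 13/2, 14)
obs 7: x=3 → posterior Dirichlet(13/4, 13, 11/2, 15/2, 14)
obs 8: x=3 → posterior Dirichlet(13/4, 13, 11/2, 17/2, 14)
obs 9: x=2 → posterior Dirichlet(13/4, 13, 13/2, 17/2, 14)
obs 10: x=0 → posterior Dirichlet(17/4, 13, 13/2, 17/2, 14)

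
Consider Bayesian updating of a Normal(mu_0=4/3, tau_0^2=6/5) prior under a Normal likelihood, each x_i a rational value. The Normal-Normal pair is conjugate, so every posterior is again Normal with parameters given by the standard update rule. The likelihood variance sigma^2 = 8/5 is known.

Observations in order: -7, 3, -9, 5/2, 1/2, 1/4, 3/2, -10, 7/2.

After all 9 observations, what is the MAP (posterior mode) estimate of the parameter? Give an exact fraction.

obs 1: x=-7 → posterior Normal(-47/21, 24/35)
obs 2: x=3 → posterior Normal(-2/3, 12/25)
obs 3: x=-9 → posterior Normal(-101/39, 24/65)
obs 4: x=5/2 → posterior Normal(-157/96, 3/10)
obs 5: x=1/2 → posterior Normal(-74/57, 24/95)
obs 6: x=1/4 → posterior Normal(-287/264, 12/55)
obs 7: x=3/2 → posterior Normal(-233/300, 24/125)
obs 8: x=-10 → posterior Normal(-593/336, 6/35)
obs 9: x=7/2 → posterior Normal(-467/372, 24/155)

-467/372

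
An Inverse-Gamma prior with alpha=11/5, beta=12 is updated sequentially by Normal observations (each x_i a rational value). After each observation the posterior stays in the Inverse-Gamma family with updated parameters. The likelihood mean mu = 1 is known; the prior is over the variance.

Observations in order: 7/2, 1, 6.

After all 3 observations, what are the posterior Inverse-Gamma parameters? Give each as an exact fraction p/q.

alpha=37/10, beta=221/8

obs 1: x=7/2 → posterior Inverse-Gamma(27/10, 121/8)
obs 2: x=1 → posterior Inverse-Gamma(16/5, 121/8)
obs 3: x=6 → posterior Inverse-Gamma(37/10, 221/8)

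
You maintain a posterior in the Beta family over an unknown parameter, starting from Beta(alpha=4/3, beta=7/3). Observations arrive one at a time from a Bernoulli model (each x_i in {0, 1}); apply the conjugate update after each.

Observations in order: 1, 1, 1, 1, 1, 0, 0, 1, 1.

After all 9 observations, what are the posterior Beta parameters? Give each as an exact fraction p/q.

obs 1: x=1 → posterior Beta(7/3, 7/3)
obs 2: x=1 → posterior Beta(10/3, 7/3)
obs 3: x=1 → posterior Beta(13/3, 7/3)
obs 4: x=1 → posterior Beta(16/3, 7/3)
obs 5: x=1 → posterior Beta(19/3, 7/3)
obs 6: x=0 → posterior Beta(19/3, 10/3)
obs 7: x=0 → posterior Beta(19/3, 13/3)
obs 8: x=1 → posterior Beta(22/3, 13/3)
obs 9: x=1 → posterior Beta(25/3, 13/3)

alpha=25/3, beta=13/3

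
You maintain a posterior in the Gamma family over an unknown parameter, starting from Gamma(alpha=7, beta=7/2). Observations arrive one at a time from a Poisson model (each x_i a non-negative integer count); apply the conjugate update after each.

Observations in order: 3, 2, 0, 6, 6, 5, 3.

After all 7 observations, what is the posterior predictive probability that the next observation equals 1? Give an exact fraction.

obs 1: x=3 → posterior Gamma(10, 9/2)
obs 2: x=2 → posterior Gamma(12, 11/2)
obs 3: x=0 → posterior Gamma(12, 13/2)
obs 4: x=6 → posterior Gamma(18, 15/2)
obs 5: x=6 → posterior Gamma(24, 17/2)
obs 6: x=5 → posterior Gamma(29, 19/2)
obs 7: x=3 → posterior Gamma(32, 21/2)

130977713760042839573077928838567818539458624/865004941741938633917747707002884268046728983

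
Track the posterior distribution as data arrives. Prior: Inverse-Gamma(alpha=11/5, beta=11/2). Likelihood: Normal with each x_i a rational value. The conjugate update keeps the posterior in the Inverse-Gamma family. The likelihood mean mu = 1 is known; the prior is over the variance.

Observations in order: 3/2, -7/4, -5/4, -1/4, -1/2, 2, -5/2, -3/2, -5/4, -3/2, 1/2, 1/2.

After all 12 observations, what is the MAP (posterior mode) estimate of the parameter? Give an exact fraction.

295/92

obs 1: x=3/2 → posterior Inverse-Gamma(27/10, 45/8)
obs 2: x=-7/4 → posterior Inverse-Gamma(16/5, 301/32)
obs 3: x=-5/4 → posterior Inverse-Gamma(37/10, 191/16)
obs 4: x=-1/4 → posterior Inverse-Gamma(21/5, 407/32)
obs 5: x=-1/2 → posterior Inverse-Gamma(47/10, 443/32)
obs 6: x=2 → posterior Inverse-Gamma(26/5, 459/32)
obs 7: x=-5/2 → posterior Inverse-Gamma(57/10, 655/32)
obs 8: x=-3/2 → posterior Inverse-Gamma(31/5, 755/32)
obs 9: x=-5/4 → posterior Inverse-Gamma(67/10, 209/8)
obs 10: x=-3/2 → posterior Inverse-Gamma(36/5, 117/4)
obs 11: x=1/2 → posterior Inverse-Gamma(77/10, 235/8)
obs 12: x=1/2 → posterior Inverse-Gamma(41/5, 59/2)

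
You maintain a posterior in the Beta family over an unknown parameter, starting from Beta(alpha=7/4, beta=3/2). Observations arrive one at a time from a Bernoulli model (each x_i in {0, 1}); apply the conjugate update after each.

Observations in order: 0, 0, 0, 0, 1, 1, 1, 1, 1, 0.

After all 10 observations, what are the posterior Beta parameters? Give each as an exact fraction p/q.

alpha=27/4, beta=13/2

obs 1: x=0 → posterior Beta(7/4, 5/2)
obs 2: x=0 → posterior Beta(7/4, 7/2)
obs 3: x=0 → posterior Beta(7/4, 9/2)
obs 4: x=0 → posterior Beta(7/4, 11/2)
obs 5: x=1 → posterior Beta(11/4, 11/2)
obs 6: x=1 → posterior Beta(15/4, 11/2)
obs 7: x=1 → posterior Beta(19/4, 11/2)
obs 8: x=1 → posterior Beta(23/4, 11/2)
obs 9: x=1 → posterior Beta(27/4, 11/2)
obs 10: x=0 → posterior Beta(27/4, 13/2)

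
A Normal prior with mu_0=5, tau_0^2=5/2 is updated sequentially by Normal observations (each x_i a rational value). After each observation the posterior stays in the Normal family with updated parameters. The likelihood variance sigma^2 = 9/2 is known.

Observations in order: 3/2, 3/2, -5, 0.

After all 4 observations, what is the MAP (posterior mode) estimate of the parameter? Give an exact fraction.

obs 1: x=3/2 → posterior Normal(15/4, 45/28)
obs 2: x=3/2 → posterior Normal(60/19, 45/38)
obs 3: x=-5 → posterior Normal(35/24, 15/16)
obs 4: x=0 → posterior Normal(35/29, 45/58)

35/29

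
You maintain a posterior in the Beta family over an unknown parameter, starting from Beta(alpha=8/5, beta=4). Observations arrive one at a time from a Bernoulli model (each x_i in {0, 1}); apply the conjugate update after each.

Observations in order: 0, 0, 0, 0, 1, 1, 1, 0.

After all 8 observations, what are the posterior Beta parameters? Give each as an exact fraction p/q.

alpha=23/5, beta=9

obs 1: x=0 → posterior Beta(8/5, 5)
obs 2: x=0 → posterior Beta(8/5, 6)
obs 3: x=0 → posterior Beta(8/5, 7)
obs 4: x=0 → posterior Beta(8/5, 8)
obs 5: x=1 → posterior Beta(13/5, 8)
obs 6: x=1 → posterior Beta(18/5, 8)
obs 7: x=1 → posterior Beta(23/5, 8)
obs 8: x=0 → posterior Beta(23/5, 9)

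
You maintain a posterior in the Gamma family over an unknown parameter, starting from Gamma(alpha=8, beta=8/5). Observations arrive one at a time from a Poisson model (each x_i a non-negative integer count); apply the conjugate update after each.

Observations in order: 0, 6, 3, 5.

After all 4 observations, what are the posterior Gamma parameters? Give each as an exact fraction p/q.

alpha=22, beta=28/5

obs 1: x=0 → posterior Gamma(8, 13/5)
obs 2: x=6 → posterior Gamma(14, 18/5)
obs 3: x=3 → posterior Gamma(17, 23/5)
obs 4: x=5 → posterior Gamma(22, 28/5)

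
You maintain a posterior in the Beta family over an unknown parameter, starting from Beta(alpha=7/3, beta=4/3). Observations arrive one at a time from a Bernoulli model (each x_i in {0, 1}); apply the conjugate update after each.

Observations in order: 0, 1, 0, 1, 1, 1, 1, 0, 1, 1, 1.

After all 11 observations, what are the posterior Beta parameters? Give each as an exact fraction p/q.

alpha=31/3, beta=13/3

obs 1: x=0 → posterior Beta(7/3, 7/3)
obs 2: x=1 → posterior Beta(10/3, 7/3)
obs 3: x=0 → posterior Beta(10/3, 10/3)
obs 4: x=1 → posterior Beta(13/3, 10/3)
obs 5: x=1 → posterior Beta(16/3, 10/3)
obs 6: x=1 → posterior Beta(19/3, 10/3)
obs 7: x=1 → posterior Beta(22/3, 10/3)
obs 8: x=0 → posterior Beta(22/3, 13/3)
obs 9: x=1 → posterior Beta(25/3, 13/3)
obs 10: x=1 → posterior Beta(28/3, 13/3)
obs 11: x=1 → posterior Beta(31/3, 13/3)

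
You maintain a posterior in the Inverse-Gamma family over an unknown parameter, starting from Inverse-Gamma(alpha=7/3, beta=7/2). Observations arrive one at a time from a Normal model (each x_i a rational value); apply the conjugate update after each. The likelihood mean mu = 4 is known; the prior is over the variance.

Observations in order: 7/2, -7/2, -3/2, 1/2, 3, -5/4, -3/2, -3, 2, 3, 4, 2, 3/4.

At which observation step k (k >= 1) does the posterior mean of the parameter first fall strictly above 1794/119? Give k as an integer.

obs 1: x=7/2 → posterior Inverse-Gamma(17/6, 29/8)
obs 2: x=-7/2 → posterior Inverse-Gamma(10/3, 127/4)
obs 3: x=-3/2 → posterior Inverse-Gamma(23/6, 375/8)
obs 4: x=1/2 → posterior Inverse-Gamma(13/3, 53)
obs 5: x=3 → posterior Inverse-Gamma(29/6, 107/2)
obs 6: x=-5/4 → posterior Inverse-Gamma(16/3, 2153/32)
obs 7: x=-3/2 → posterior Inverse-Gamma(35/6, 2637/32)
obs 8: x=-3 → posterior Inverse-Gamma(19/3, 3421/32)
obs 9: x=2 → posterior Inverse-Gamma(41/6, 3485/32)
obs 10: x=3 → posterior Inverse-Gamma(22/3, 3501/32)
obs 11: x=4 → posterior Inverse-Gamma(47/6, 3501/32)
obs 12: x=2 → posterior Inverse-Gamma(25/3, 3565/32)
obs 13: x=3/4 → posterior Inverse-Gamma(53/6, 1867/16)

k = 3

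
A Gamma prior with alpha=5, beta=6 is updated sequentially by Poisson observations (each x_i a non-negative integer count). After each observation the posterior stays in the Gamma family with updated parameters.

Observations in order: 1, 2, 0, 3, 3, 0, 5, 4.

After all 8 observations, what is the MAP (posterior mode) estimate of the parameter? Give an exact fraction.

11/7

obs 1: x=1 → posterior Gamma(6, 7)
obs 2: x=2 → posterior Gamma(8, 8)
obs 3: x=0 → posterior Gamma(8, 9)
obs 4: x=3 → posterior Gamma(11, 10)
obs 5: x=3 → posterior Gamma(14, 11)
obs 6: x=0 → posterior Gamma(14, 12)
obs 7: x=5 → posterior Gamma(19, 13)
obs 8: x=4 → posterior Gamma(23, 14)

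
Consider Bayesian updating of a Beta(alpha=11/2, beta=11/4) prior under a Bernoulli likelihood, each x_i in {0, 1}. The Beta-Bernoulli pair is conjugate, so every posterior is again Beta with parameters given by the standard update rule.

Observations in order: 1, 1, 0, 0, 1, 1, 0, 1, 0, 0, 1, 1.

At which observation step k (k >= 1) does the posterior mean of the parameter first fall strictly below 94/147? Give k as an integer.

k = 4

obs 1: x=1 → posterior Beta(13/2, 11/4)
obs 2: x=1 → posterior Beta(15/2, 11/4)
obs 3: x=0 → posterior Beta(15/2, 15/4)
obs 4: x=0 → posterior Beta(15/2, 19/4)
obs 5: x=1 → posterior Beta(17/2, 19/4)
obs 6: x=1 → posterior Beta(19/2, 19/4)
obs 7: x=0 → posterior Beta(19/2, 23/4)
obs 8: x=1 → posterior Beta(21/2, 23/4)
obs 9: x=0 → posterior Beta(21/2, 27/4)
obs 10: x=0 → posterior Beta(21/2, 31/4)
obs 11: x=1 → posterior Beta(23/2, 31/4)
obs 12: x=1 → posterior Beta(25/2, 31/4)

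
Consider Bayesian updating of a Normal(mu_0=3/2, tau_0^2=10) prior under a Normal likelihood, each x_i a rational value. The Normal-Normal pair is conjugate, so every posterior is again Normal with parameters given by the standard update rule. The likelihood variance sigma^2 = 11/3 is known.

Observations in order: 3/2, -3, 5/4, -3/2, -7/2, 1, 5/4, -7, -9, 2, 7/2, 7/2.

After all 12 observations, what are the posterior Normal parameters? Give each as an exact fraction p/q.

mu_0=-81/106, tau_0^2=110/371

obs 1: x=3/2 → posterior Normal(3/2, 110/41)
obs 2: x=-3 → posterior Normal(-57/142, 110/71)
obs 3: x=5/4 → posterior Normal(9/101, 110/101)
obs 4: x=-3/2 → posterior Normal(-36/131, 110/131)
obs 5: x=-7/2 → posterior Normal(-141/161, 110/161)
obs 6: x=1 → posterior Normal(-111/191, 110/191)
obs 7: x=5/4 → posterior Normal(-147/442, 110/221)
obs 8: x=-7 → posterior Normal(-567/502, 110/251)
obs 9: x=-9 → posterior Normal(-1107/562, 110/281)
obs 10: x=2 → posterior Normal(-987/622, 110/311)
obs 11: x=7/2 → posterior Normal(-777/682, 10/31)
obs 12: x=7/2 → posterior Normal(-81/106, 110/371)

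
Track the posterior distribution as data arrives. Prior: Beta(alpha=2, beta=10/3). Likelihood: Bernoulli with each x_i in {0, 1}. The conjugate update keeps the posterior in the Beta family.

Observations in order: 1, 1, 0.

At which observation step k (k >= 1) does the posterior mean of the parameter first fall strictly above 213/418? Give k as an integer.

obs 1: x=1 → posterior Beta(3, 10/3)
obs 2: x=1 → posterior Beta(4, 10/3)
obs 3: x=0 → posterior Beta(4, 13/3)

k = 2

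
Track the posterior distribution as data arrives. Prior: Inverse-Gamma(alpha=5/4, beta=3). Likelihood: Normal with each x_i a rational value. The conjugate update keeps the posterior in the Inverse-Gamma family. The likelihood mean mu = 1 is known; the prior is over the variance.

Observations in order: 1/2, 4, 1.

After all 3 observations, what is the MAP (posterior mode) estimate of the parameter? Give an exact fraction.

61/30

obs 1: x=1/2 → posterior Inverse-Gamma(7/4, 25/8)
obs 2: x=4 → posterior Inverse-Gamma(9/4, 61/8)
obs 3: x=1 → posterior Inverse-Gamma(11/4, 61/8)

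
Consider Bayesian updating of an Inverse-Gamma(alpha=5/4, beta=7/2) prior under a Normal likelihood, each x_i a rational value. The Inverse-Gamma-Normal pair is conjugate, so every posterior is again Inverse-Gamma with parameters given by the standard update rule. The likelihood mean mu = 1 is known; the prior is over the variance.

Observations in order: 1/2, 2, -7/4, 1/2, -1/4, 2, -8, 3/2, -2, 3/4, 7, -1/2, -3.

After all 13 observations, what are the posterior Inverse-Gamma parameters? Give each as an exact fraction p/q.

alpha=31/4, beta=2611/32

obs 1: x=1/2 → posterior Inverse-Gamma(7/4, 29/8)
obs 2: x=2 → posterior Inverse-Gamma(9/4, 33/8)
obs 3: x=-7/4 → posterior Inverse-Gamma(11/4, 253/32)
obs 4: x=1/2 → posterior Inverse-Gamma(13/4, 257/32)
obs 5: x=-1/4 → posterior Inverse-Gamma(15/4, 141/16)
obs 6: x=2 → posterior Inverse-Gamma(17/4, 149/16)
obs 7: x=-8 → posterior Inverse-Gamma(19/4, 797/16)
obs 8: x=3/2 → posterior Inverse-Gamma(21/4, 799/16)
obs 9: x=-2 → posterior Inverse-Gamma(23/4, 871/16)
obs 10: x=3/4 → posterior Inverse-Gamma(25/4, 1743/32)
obs 11: x=7 → posterior Inverse-Gamma(27/4, 2319/32)
obs 12: x=-1/2 → posterior Inverse-Gamma(29/4, 2355/32)
obs 13: x=-3 → posterior Inverse-Gamma(31/4, 2611/32)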